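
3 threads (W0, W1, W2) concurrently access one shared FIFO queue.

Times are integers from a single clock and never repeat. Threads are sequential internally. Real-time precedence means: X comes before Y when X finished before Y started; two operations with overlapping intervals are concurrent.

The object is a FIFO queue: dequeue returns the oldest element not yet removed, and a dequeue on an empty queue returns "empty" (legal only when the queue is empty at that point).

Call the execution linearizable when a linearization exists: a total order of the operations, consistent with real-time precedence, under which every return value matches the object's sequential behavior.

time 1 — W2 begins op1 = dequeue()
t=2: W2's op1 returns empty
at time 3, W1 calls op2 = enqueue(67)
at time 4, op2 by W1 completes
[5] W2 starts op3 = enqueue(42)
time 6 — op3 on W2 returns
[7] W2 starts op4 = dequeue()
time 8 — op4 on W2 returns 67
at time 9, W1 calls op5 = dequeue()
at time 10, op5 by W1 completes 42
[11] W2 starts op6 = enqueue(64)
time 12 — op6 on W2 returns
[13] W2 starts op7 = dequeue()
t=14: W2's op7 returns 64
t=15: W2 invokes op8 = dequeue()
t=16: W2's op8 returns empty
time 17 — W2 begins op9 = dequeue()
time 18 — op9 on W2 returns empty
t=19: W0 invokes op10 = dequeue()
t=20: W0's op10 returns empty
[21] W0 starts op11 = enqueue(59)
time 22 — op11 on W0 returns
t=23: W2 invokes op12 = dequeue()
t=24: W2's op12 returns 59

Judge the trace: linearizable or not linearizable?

witness order: op1, op2, op3, op4, op5, op6, op7, op8, op9, op10, op11, op12
after step 1 (op1 dequeue() → empty): queue <>
after step 2 (op2 enqueue(67)): queue <67>
after step 3 (op3 enqueue(42)): queue <67,42>
after step 4 (op4 dequeue() → 67): queue <42>
after step 5 (op5 dequeue() → 42): queue <>
after step 6 (op6 enqueue(64)): queue <64>
after step 7 (op7 dequeue() → 64): queue <>
after step 8 (op8 dequeue() → empty): queue <>
after step 9 (op9 dequeue() → empty): queue <>
after step 10 (op10 dequeue() → empty): queue <>
after step 11 (op11 enqueue(59)): queue <59>
after step 12 (op12 dequeue() → 59): queue <>

linearizable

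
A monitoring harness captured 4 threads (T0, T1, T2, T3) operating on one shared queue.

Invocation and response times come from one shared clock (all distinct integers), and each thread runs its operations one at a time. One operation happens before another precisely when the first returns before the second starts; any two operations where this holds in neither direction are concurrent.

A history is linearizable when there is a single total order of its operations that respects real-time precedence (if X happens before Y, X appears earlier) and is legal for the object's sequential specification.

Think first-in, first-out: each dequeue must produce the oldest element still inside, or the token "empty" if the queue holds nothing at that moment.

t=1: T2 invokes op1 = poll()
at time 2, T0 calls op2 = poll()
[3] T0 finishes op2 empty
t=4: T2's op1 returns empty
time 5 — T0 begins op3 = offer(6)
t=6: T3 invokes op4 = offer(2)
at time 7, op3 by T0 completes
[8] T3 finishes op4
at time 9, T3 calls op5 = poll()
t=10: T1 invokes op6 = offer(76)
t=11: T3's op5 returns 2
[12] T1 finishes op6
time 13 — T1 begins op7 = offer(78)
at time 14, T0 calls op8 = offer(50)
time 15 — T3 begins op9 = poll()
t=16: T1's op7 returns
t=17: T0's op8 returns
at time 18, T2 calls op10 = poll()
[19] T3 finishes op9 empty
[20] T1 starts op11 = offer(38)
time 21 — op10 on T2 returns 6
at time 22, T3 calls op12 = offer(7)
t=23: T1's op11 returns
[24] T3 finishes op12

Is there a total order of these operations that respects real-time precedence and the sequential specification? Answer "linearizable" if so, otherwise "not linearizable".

not linearizable

cut after 18 events: linearizable; cut after 19 events (op9 responds, time 19): not linearizable
the 9 completed operations admit 48 real-time orders; each fails the queue replay
no completion choice of the 1 pending operation (op10) rescues it — every subset was tried
take op1, op2, op3, op4, op5, op6, op7, op8, op9 (pending dropped): step 5 already fails, because op5 poll() → 2 cannot occur there
take op1, op2, op3, op4, op5, op6, op7, op9, op8 (pending dropped): step 5 already fails, because op5 poll() → 2 cannot occur there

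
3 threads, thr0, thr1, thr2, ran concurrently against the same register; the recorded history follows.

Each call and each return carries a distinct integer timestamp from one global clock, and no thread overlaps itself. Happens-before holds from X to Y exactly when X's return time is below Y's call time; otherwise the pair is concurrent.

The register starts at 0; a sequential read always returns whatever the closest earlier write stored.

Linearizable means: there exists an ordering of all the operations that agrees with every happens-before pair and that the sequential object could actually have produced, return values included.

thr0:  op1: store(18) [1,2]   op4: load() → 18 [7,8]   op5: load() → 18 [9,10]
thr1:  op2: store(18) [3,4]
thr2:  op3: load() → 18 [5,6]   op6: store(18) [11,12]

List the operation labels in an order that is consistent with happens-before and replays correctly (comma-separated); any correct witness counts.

op1, op2, op3, op4, op5, op6

step 1: op1 store(18) — value 18
step 2: op2 store(18) — value 18
step 3: op3 load() → 18 — value 18
step 4: op4 load() → 18 — value 18
step 5: op5 load() → 18 — value 18
step 6: op6 store(18) — value 18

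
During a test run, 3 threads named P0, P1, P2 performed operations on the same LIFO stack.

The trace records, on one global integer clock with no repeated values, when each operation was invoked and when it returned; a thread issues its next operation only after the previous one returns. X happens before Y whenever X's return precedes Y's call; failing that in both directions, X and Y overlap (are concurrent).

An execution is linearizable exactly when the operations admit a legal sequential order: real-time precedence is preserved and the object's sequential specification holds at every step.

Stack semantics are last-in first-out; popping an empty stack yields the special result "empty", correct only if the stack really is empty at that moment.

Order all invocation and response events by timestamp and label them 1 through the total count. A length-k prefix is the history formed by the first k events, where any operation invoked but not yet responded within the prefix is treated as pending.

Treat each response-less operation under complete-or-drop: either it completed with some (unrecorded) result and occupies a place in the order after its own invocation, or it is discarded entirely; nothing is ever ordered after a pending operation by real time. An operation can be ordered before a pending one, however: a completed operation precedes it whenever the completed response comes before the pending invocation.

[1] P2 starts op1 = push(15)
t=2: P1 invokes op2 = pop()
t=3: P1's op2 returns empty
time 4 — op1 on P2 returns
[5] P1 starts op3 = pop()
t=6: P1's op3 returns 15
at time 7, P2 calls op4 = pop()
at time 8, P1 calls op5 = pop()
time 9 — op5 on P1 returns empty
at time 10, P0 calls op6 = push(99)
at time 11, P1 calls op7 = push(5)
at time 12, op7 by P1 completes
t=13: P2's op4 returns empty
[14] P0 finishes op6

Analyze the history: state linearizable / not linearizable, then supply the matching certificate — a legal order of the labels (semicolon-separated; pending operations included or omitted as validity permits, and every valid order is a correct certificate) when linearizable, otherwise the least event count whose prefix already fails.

linearizable — witness: op2; op1; op3; op4; op5; op6; op7

step 1: op2 pop() → empty — stack <>
step 2: op1 push(15) — stack <15>
step 3: op3 pop() → 15 — stack <>
step 4: op4 pop() → empty — stack <>
step 5: op5 pop() → empty — stack <>
step 6: op6 push(99) — stack <99>
step 7: op7 push(5) — stack <99,5>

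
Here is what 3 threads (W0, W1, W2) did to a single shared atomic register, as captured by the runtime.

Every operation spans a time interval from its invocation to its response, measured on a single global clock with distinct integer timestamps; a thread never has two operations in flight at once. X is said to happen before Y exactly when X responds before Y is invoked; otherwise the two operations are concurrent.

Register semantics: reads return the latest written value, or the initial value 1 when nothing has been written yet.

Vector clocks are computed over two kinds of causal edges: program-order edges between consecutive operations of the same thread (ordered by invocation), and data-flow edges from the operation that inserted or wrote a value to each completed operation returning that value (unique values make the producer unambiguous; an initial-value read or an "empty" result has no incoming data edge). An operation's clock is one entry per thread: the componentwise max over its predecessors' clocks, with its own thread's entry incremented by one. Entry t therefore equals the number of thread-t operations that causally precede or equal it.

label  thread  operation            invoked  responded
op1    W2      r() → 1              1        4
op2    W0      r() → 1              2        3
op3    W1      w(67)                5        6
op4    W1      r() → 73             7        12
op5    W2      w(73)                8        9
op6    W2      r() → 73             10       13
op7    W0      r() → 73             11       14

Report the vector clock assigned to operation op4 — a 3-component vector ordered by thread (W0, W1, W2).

(0, 2, 2)

op1 (invocation 1): nothing precedes it; W2's component alone gives (0, 0, 1)
op3 (invocation 5): nothing precedes it; W1's component alone gives (0, 1, 0)
op2 (invocation 2): nothing precedes it; W0's component alone gives (1, 0, 0)
merge at op5 (invoked 8): VC(op1)=(0, 0, 1), own-thread bump on W2 → (0, 0, 2)
merge at op6 (invoked 10): VC(op5)=(0, 0, 2), own-thread bump on W2 → (0, 0, 3)
merge at op4 (invoked 7): VC(op3)=(0, 1, 0), VC(op5)=(0, 0, 2), own-thread bump on W1 → (0, 2, 2)
merge at op7 (invoked 11): VC(op2)=(1, 0, 0), VC(op5)=(0, 0, 2), own-thread bump on W0 → (2, 0, 2)
target: VC(op4) = (0, 2, 2)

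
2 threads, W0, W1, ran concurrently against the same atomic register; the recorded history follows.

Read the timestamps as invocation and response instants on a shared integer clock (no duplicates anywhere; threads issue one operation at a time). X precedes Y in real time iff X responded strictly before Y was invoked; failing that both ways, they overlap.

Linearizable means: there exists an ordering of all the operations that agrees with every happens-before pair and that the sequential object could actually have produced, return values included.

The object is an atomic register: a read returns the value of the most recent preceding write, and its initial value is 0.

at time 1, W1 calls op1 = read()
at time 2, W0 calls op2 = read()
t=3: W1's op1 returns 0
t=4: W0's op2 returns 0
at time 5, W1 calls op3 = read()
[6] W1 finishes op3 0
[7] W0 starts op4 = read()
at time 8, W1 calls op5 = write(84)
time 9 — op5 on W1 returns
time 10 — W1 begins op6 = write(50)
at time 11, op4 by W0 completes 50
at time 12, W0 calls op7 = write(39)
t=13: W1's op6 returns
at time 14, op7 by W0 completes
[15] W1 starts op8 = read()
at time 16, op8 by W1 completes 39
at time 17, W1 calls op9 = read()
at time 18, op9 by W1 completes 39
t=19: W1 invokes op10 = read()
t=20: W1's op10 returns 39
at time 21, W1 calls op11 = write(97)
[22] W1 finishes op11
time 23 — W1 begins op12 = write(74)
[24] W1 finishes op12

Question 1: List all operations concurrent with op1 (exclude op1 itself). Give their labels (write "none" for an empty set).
op2

op1 runs from 1 to 3; window-overlapping ops are concurrent
op2 [2,4]: concurrent
op3 [5,6]: after
op4 [7,11]: after
op5 [8,9]: after
op6 [10,13]: after
op7 [12,14]: after
op8 [15,16]: after
op9 [17,18]: after
op10 [19,20]: after
op11 [21,22]: after
op12 [23,24]: after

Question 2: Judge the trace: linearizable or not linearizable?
linearizable

a witness: op1, op2, op3, op5, op6, op4, op7, op8, op9, op10, op11, op12
step 1: op1 read() → 0 — value 0
step 2: op2 read() → 0 — value 0
step 3: op3 read() → 0 — value 0
step 4: op5 write(84) — value 84
step 5: op6 write(50) — value 50
step 6: op4 read() → 50 — value 50
step 7: op7 write(39) — value 39
step 8: op8 read() → 39 — value 39
step 9: op9 read() → 39 — value 39
step 10: op10 read() → 39 — value 39
step 11: op11 write(97) — value 97
step 12: op12 write(74) — value 74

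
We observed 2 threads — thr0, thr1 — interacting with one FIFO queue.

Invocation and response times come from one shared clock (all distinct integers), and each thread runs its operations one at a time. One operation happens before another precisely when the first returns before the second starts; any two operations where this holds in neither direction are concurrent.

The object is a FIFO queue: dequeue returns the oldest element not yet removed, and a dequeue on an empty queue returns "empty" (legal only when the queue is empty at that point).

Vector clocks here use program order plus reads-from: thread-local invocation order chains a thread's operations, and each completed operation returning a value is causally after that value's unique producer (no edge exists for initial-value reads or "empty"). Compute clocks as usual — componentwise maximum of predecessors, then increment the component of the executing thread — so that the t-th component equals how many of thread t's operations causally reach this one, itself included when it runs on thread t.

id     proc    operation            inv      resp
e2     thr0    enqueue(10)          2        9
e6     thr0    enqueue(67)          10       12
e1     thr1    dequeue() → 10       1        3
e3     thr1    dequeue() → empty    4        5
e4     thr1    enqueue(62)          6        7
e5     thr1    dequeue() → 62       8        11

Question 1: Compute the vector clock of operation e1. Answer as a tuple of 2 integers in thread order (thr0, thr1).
Answer: (1, 1)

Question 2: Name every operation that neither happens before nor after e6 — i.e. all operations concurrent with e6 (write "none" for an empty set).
Answer: e5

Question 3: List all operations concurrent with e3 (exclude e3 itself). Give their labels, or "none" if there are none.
Answer: e2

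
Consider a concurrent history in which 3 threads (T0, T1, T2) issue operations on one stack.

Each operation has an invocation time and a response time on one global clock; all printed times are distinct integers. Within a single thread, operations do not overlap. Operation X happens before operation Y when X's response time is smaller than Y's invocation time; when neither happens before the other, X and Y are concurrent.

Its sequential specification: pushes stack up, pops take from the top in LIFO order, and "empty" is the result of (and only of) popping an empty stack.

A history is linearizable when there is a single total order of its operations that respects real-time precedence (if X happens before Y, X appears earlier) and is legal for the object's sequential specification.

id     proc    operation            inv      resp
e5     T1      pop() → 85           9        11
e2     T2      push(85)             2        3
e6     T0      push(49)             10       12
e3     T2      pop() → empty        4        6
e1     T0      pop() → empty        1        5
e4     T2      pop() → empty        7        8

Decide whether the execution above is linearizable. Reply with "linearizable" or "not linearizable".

events 1..5 are fine; event 6 — the response of e3 at time 6 — makes the prefix non-linearizable
checked exhaustively: 3 real-time-consistent orders of 3 completed operations, zero legal stack replays
sample order e1, e2, e3 stalls at step 3 — e3 pop() → empty has no legal effect
sample order e2, e1, e3 stalls at step 2 — e1 pop() → empty has no legal effect

not linearizable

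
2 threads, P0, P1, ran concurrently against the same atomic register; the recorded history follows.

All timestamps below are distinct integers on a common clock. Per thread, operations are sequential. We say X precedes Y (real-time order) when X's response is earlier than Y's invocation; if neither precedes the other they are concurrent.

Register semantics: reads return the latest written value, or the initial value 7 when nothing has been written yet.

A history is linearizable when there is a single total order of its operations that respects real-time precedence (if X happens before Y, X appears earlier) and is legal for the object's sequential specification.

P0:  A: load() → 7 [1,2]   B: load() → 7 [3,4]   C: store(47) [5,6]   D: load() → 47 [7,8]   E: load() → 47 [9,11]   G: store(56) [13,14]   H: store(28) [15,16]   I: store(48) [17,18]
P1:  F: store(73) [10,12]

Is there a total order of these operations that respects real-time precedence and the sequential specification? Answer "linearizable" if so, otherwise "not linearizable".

linearizable

witness order: A, B, C, D, E, F, G, H, I
step 1: A load() → 7 — value 7
step 2: B load() → 7 — value 7
step 3: C store(47) — value 47
step 4: D load() → 47 — value 47
step 5: E load() → 47 — value 47
step 6: F store(73) — value 73
step 7: G store(56) — value 56
step 8: H store(28) — value 28
step 9: I store(48) — value 48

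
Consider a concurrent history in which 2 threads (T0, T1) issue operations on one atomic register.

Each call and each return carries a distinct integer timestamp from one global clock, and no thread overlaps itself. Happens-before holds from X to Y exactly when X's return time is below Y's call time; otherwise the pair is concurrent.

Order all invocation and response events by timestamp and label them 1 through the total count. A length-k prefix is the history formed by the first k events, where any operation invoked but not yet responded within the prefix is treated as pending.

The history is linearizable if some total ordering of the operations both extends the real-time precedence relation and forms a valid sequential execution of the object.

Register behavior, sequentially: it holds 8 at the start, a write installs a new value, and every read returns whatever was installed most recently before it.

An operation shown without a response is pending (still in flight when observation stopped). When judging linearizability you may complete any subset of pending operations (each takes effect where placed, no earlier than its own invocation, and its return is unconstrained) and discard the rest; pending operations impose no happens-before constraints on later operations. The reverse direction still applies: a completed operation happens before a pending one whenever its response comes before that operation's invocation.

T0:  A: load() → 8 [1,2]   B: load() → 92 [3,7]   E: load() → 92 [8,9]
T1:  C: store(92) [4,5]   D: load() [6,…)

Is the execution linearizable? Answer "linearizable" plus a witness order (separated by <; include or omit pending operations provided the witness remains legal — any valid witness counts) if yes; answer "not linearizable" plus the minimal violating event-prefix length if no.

linearizable — witness: A < C < B < D < E

step 1: A load() → 8 — value 8
step 2: C store(92) — value 92
step 3: B load() → 92 — value 92
step 4: D load() (pending, included) — value 92
step 5: E load() → 92 — value 92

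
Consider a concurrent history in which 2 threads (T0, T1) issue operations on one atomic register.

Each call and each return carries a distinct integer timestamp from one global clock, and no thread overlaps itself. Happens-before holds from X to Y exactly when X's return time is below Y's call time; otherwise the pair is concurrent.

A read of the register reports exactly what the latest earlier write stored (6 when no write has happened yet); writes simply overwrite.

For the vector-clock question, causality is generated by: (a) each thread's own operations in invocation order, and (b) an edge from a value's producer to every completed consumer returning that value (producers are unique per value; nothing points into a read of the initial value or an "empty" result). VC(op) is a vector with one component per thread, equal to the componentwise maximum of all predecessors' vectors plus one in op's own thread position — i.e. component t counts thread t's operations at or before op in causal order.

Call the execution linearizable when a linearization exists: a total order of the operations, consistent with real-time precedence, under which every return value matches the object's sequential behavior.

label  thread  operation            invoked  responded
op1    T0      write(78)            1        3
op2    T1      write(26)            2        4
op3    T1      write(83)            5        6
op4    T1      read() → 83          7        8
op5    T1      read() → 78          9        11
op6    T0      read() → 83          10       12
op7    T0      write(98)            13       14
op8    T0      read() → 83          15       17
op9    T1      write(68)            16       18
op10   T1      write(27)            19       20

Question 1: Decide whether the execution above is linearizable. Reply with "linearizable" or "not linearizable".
through event 10 a valid linearization exists; event 11 (op5 responding at time 11) ends that
2 orders of the 5 completed atomic register ops respect real time; none is legal
include/drop combinations of the 1 pending operation (op6) were all tried; none helps
e.g. op1, op2, op3, op4, op5 (pending dropped): illegal at step 5, since op5 read() → 78 cannot apply there
e.g. op2, op1, op3, op4, op5 (pending dropped): illegal at step 5, since op5 read() → 78 cannot apply there

not linearizable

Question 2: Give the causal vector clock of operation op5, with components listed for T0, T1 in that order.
op2 (invocation 2): nothing precedes it; T1's component alone gives (0, 1)
op1 (invocation 1): nothing precedes it; T0's component alone gives (1, 0)
invoked at 5, op3 merges VC(op2)=(0, 1) and bumps T1's slot → (0, 2)
invoked at 7, op4 merges VC(op3)=(0, 2) and bumps T1's slot → (0, 3)
invoked at 10, op6 merges VC(op1)=(1, 0), VC(op3)=(0, 2) and bumps T0's slot → (2, 2)
invoked at 9, op5 merges VC(op1)=(1, 0), VC(op4)=(0, 3) and bumps T1's slot → (1, 4)
invoked at 13, op7 merges VC(op6)=(2, 2) and bumps T0's slot → (3, 2)
invoked at 16, op9 merges VC(op5)=(1, 4) and bumps T1's slot → (1, 5)
invoked at 15, op8 merges VC(op3)=(0, 2), VC(op7)=(3, 2) and bumps T0's slot → (4, 2)
invoked at 19, op10 merges VC(op9)=(1, 5) and bumps T1's slot → (1, 6)
target: VC(op5) = (1, 4)

(1, 4)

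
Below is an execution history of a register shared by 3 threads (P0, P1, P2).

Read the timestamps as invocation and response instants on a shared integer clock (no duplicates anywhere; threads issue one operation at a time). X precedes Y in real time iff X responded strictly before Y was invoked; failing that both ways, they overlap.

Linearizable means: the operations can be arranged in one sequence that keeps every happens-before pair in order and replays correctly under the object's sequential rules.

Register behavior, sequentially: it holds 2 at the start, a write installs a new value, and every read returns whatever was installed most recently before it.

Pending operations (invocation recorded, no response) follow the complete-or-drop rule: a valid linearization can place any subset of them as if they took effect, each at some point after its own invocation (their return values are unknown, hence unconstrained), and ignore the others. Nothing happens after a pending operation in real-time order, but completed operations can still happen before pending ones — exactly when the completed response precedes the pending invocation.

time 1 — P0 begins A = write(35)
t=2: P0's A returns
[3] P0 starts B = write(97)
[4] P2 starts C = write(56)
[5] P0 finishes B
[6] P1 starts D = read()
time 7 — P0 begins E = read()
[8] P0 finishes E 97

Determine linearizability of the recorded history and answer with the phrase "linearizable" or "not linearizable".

linearizable

witness order: A, B, D, E
1. A write(35), leaving value 35
2. B write(97), leaving value 97
3. D read() (pending, included), leaving value 97
4. E read() → 97, leaving value 97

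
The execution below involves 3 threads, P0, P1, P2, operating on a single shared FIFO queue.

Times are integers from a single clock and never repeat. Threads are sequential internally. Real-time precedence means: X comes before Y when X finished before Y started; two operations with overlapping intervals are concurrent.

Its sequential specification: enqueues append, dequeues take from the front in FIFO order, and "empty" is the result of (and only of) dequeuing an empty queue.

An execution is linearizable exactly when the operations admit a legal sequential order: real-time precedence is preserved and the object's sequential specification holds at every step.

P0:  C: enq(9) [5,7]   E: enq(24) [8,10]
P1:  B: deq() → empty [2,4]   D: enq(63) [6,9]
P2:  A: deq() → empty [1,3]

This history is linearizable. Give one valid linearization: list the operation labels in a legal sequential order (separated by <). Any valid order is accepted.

A < B < C < D < E

step 1: A deq() → empty — queue <>
step 2: B deq() → empty — queue <>
step 3: C enq(9) — queue <9>
step 4: D enq(63) — queue <9,63>
step 5: E enq(24) — queue <9,63,24>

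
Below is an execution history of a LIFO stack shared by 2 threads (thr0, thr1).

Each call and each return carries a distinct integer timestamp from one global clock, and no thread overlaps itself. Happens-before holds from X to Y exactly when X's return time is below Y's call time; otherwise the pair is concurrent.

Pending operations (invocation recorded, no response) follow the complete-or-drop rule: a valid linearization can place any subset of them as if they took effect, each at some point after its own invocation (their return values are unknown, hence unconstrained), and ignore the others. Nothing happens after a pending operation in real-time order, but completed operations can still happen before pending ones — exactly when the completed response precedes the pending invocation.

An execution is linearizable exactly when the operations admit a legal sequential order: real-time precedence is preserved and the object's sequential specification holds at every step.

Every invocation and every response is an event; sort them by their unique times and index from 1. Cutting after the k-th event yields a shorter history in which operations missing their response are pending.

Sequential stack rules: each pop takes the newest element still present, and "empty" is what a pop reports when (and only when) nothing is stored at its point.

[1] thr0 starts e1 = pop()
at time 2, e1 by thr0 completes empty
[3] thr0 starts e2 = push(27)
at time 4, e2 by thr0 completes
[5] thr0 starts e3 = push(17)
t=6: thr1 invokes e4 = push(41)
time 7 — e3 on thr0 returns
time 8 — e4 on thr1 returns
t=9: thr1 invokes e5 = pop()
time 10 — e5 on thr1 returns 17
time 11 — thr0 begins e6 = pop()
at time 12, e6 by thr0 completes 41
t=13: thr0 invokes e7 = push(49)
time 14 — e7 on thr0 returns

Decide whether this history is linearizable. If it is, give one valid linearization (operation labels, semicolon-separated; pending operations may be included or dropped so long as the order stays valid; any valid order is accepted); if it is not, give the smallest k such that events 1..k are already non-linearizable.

linearizable — witness: e1; e2; e4; e3; e5; e6; e7

1. e1 pop() → empty, leaving stack <>
2. e2 push(27), leaving stack <27>
3. e4 push(41), leaving stack <27,41>
4. e3 push(17), leaving stack <27,41,17>
5. e5 pop() → 17, leaving stack <27,41>
6. e6 pop() → 41, leaving stack <27>
7. e7 push(49), leaving stack <27,49>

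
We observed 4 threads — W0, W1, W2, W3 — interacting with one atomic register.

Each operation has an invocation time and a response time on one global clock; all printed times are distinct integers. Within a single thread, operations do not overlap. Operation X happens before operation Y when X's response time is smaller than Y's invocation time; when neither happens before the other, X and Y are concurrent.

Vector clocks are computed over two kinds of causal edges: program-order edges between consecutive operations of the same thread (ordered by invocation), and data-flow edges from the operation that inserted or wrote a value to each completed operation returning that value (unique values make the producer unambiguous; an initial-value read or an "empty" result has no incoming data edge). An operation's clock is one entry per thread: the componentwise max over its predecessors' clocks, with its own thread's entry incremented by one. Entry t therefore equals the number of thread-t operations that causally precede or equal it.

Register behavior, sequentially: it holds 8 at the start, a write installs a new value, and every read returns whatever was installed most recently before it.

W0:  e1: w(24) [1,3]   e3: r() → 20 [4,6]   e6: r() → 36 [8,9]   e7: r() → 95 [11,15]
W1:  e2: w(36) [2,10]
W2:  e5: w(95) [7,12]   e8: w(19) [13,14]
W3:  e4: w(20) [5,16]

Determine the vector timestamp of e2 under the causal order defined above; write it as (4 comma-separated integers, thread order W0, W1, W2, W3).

e4 (invocation 5): nothing precedes it; W3's component alone gives (0, 0, 0, 1)
e5 (invocation 7): nothing precedes it; W2's component alone gives (0, 0, 1, 0)
e2 (invocation 2): nothing precedes it; W1's component alone gives (0, 1, 0, 0)
e1 (invocation 1): nothing precedes it; W0's component alone gives (1, 0, 0, 0)
VC(e8, invoked at 13): max of VC(e5)=(0, 0, 1, 0), then +1 on thread W2 → (0, 0, 2, 0)
VC(e3, invoked at 4): max of VC(e1)=(1, 0, 0, 0), VC(e4)=(0, 0, 0, 1), then +1 on thread W0 → (2, 0, 0, 1)
VC(e6, invoked at 8): max of VC(e2)=(0, 1, 0, 0), VC(e3)=(2, 0, 0, 1), then +1 on thread W0 → (3, 1, 0, 1)
VC(e7, invoked at 11): max of VC(e5)=(0, 0, 1, 0), VC(e6)=(3, 1, 0, 1), then +1 on thread W0 → (4, 1, 1, 1)
target: VC(e2) = (0, 1, 0, 0)

(0, 1, 0, 0)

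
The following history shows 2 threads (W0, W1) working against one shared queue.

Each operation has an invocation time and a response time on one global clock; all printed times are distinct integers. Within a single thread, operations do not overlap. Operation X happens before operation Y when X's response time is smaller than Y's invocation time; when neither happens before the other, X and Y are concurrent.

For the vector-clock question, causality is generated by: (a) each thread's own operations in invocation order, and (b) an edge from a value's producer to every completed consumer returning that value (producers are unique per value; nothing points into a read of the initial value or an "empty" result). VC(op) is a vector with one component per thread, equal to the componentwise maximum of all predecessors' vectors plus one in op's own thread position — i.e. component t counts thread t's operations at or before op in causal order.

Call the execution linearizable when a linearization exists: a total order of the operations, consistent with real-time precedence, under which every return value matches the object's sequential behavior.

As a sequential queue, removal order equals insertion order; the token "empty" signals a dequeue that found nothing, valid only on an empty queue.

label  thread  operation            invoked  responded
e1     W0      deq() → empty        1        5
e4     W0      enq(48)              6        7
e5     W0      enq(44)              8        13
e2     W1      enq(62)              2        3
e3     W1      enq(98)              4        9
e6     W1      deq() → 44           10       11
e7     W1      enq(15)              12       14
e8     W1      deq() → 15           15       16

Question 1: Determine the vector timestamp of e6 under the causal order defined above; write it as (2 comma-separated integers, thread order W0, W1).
(3, 3)

VC(e2, invoked at 2): no causal predecessors; +1 on W1 → (0, 1)
VC(e1, invoked at 1): no causal predecessors; +1 on W0 → (1, 0)
VC(e3, invoked at 4): max of VC(e2)=(0, 1), then +1 on thread W1 → (0, 2)
VC(e4, invoked at 6): max of VC(e1)=(1, 0), then +1 on thread W0 → (2, 0)
VC(e5, invoked at 8): max of VC(e4)=(2, 0), then +1 on thread W0 → (3, 0)
VC(e6, invoked at 10): max of VC(e3)=(0, 2), VC(e5)=(3, 0), then +1 on thread W1 → (3, 3)
VC(e7, invoked at 12): max of VC(e6)=(3, 3), then +1 on thread W1 → (3, 4)
VC(e8, invoked at 15): max of VC(e7)=(3, 4), then +1 on thread W1 → (3, 5)
target: VC(e6) = (3, 3)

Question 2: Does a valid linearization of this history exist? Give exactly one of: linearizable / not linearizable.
not linearizable

through event 10 a valid linearization exists; event 11 (e6 responding at time 11) ends that
every one of the 5 real-time-consistent orders over 5 completed queue ops fails the sequential spec
no escape via the 1 pending operation (e5): every completion choice fails
take e1, e2, e3, e4, e6 (pending dropped): step 5 already fails, because e6 deq() → 44 cannot occur there
take e1, e2, e4, e3, e6 (pending dropped): step 5 already fails, because e6 deq() → 44 cannot occur there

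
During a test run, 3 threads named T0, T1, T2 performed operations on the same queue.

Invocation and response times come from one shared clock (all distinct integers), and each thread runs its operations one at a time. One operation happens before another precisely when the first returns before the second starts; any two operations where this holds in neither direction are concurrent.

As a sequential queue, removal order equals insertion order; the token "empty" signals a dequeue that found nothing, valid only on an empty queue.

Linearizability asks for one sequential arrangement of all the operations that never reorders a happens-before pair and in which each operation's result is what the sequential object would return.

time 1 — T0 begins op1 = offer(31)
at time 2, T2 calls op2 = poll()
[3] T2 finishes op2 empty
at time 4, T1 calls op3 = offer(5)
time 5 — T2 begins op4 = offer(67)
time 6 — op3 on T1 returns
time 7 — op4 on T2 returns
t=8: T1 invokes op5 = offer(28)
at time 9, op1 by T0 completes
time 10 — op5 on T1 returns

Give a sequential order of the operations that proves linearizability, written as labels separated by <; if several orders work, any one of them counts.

op2 < op1 < op3 < op4 < op5

after step 1 (op2 poll() → empty): queue <>
after step 2 (op1 offer(31)): queue <31>
after step 3 (op3 offer(5)): queue <31,5>
after step 4 (op4 offer(67)): queue <31,5,67>
after step 5 (op5 offer(28)): queue <31,5,67,28>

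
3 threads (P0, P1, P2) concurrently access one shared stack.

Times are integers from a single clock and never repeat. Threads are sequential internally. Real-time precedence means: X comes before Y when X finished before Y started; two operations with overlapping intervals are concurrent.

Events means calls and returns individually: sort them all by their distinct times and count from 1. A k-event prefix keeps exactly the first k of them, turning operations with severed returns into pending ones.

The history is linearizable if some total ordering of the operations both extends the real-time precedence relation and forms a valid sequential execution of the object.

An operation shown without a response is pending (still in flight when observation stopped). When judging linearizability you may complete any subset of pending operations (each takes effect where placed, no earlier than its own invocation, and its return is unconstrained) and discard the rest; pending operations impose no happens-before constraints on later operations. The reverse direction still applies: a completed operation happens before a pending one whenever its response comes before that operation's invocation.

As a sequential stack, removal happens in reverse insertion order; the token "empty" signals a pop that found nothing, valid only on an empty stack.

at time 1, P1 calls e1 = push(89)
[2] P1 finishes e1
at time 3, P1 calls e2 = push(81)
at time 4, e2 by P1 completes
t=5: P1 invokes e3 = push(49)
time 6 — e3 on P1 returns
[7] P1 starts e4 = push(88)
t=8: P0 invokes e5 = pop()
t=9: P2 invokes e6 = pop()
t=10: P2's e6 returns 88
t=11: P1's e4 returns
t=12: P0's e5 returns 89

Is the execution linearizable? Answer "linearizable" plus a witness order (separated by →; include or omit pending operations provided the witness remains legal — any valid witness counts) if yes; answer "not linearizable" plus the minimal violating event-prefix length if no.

not linearizable — minimal violating prefix: 12 events

already the first 12 events (up to e5's response at time 12) admit no linearization; the first 11 still do
6 completed operations, 6 real-time-consistent orders — every stack replay fails
e.g. e1, e2, e3, e4, e5, e6: illegal at step 5, since e5 pop() → 89 cannot apply there
e.g. e1, e2, e3, e4, e6, e5: illegal at step 6, since e5 pop() → 89 cannot apply there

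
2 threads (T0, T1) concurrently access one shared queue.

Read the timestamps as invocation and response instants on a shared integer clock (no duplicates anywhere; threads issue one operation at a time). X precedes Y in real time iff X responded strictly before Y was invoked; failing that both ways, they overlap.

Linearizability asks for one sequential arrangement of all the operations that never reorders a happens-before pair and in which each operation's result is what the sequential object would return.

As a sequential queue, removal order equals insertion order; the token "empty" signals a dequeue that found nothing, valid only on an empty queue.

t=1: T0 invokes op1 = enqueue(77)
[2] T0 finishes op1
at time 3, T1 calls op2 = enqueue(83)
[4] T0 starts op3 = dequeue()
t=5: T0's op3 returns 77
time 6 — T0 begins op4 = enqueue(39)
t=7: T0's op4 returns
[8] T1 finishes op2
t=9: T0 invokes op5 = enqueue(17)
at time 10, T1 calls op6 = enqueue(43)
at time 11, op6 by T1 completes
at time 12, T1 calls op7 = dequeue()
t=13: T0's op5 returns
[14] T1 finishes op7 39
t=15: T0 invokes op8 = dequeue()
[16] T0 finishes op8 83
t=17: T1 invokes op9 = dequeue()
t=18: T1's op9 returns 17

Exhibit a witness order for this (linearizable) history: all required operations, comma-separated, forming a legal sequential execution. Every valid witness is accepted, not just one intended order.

step 1: op1 enqueue(77) — queue <77>
step 2: op3 dequeue() → 77 — queue <>
step 3: op4 enqueue(39) — queue <39>
step 4: op2 enqueue(83) — queue <39,83>
step 5: op5 enqueue(17) — queue <39,83,17>
step 6: op6 enqueue(43) — queue <39,83,17,43>
step 7: op7 dequeue() → 39 — queue <83,17,43>
step 8: op8 dequeue() → 83 — queue <17,43>
step 9: op9 dequeue() → 17 — queue <43>

op1, op3, op4, op2, op5, op6, op7, op8, op9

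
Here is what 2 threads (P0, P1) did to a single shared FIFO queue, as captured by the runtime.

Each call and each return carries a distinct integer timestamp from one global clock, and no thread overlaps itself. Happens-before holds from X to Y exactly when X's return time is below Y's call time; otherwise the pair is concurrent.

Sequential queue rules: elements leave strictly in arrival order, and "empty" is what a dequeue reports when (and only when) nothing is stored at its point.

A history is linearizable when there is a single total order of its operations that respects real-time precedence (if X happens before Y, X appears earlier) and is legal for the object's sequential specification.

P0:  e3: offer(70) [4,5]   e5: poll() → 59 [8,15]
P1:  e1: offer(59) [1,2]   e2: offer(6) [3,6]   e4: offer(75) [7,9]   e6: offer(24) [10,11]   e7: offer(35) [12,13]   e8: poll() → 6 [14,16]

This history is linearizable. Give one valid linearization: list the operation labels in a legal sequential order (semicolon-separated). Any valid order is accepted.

e1; e2; e3; e4; e5; e6; e7; e8

after step 1 (e1 offer(59)): queue <59>
after step 2 (e2 offer(6)): queue <59,6>
after step 3 (e3 offer(70)): queue <59,6,70>
after step 4 (e4 offer(75)): queue <59,6,70,75>
after step 5 (e5 poll() → 59): queue <6,70,75>
after step 6 (e6 offer(24)): queue <6,70,75,24>
after step 7 (e7 offer(35)): queue <6,70,75,24,35>
after step 8 (e8 poll() → 6): queue <70,75,24,35>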